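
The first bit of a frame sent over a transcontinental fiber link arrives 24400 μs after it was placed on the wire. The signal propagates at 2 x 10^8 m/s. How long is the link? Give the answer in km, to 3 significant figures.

d = s × t_prop = 200000000 × 0.0244 = 4880 km.

4880 km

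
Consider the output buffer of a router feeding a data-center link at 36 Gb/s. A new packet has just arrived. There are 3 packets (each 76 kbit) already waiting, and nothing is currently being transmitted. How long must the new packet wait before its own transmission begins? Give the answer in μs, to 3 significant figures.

Each queued packet: L/R = 76000/36000000000 = 2.11111 μs.
3 queued → 6.33333 μs.
Queuing delay = 6.33 μs.

6.33 μs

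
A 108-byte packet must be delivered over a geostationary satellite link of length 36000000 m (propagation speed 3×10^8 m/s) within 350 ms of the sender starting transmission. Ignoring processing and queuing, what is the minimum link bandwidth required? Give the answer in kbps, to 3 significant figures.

3.76 kbps

L = 864 bits.
Propagation delay = 36000000 / 300000000 = 120 ms.
Transmission budget = 350 − 120 = 230 ms.
R ≥ L / t_tx = 864 bits / 0.23 s = 3.76 kbps.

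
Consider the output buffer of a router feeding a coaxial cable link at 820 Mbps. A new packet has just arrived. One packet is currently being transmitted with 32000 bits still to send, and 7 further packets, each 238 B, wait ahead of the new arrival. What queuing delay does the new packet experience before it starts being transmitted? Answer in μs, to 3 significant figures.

55.3 μs

Each queued packet: L/R = 1904/820000000 = 2.32195 μs.
7 queued → 16.2537 μs.
Plus remaining 32000 bits of current packet: 39.0244 μs.
Queuing delay = 55.3 μs.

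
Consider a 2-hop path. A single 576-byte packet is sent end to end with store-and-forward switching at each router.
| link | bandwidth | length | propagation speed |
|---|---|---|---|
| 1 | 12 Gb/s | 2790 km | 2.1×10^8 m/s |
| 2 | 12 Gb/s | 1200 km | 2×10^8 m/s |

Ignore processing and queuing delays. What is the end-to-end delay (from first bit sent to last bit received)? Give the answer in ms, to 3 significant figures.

L = 576 × 8 = 4608 bits.
Transmission delay per hop = L/R = 4608/12000000000 = 0.000384 ms; 2 hops → 0.000768 ms.
Propagation delays (d/s per hop): 13.2857, 6 ms; sum = 19.2857 ms.
End-to-end = 19.3 ms.

19.3 ms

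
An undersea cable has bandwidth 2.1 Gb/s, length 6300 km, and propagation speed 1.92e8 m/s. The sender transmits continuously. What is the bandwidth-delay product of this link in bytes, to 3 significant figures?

8610000 bytes

Propagation delay = 6300000 / 192000000 = 0.0328125 s.
BDP = R × t_prop = 2100000000 × 0.0328125 = 68906300 bits.
In bytes: 68906300/8 = 8610000 bytes.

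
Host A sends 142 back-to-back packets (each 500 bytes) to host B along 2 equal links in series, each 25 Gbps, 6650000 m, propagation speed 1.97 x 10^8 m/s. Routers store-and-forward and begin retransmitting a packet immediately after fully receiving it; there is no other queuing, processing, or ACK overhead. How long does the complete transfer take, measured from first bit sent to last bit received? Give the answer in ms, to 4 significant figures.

67.54 ms

Per-hop transmission t_tx = L/R = 4000/25000000000 = 0.00016 ms.
Per-hop propagation t_prop = 6650000/197000000 = 33.7563 ms.
Pipeline fill: first packet needs 2·t_tx to clear all hops; remaining 141 packets each add one t_tx.
Total = (2+142-1)·t_tx + 2·t_prop = 143·0.00016 + 2·33.7563 = 67.54 ms.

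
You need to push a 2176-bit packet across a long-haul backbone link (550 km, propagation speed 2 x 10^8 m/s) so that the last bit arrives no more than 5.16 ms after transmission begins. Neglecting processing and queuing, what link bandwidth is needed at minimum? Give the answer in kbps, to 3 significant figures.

903 kbps

Propagation delay = 550000 / 200000000 = 2.75 ms.
Transmission budget = 5.16 − 2.75 = 2.41 ms.
R ≥ L / t_tx = 2176 bits / 0.00241 s = 903 kbps.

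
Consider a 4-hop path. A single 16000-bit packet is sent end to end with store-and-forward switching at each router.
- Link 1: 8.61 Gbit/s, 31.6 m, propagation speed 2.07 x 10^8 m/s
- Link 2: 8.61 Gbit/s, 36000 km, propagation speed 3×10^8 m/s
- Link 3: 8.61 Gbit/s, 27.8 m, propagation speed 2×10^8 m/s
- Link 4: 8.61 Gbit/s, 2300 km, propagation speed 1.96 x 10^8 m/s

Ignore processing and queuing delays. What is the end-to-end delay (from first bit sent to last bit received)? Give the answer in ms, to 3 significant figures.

Transmission delay per hop = L/R = 16000/8610000000 = 0.0018583 ms; 4 hops → 0.00743322 ms.
Propagation delays (d/s per hop): 0.000152657, 120, 0.000139, 11.7347 ms; sum = 131.735 ms.
End-to-end = 132 ms.

132 ms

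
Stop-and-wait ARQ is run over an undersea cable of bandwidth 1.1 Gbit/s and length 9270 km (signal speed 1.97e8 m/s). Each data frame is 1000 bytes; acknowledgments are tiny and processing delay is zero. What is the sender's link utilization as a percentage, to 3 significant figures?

0.00773 %

t_tx = L/R = 8000/1100000000 = 7.27273e-06 s.
t_prop = 9270000/197000000 = 0.0470558 s; RTT = 0.0941117 s.
Cycle = t_tx + RTT = 0.0941189 s.
Utilization = t_tx / cycle = 7.27273e-06/0.0941189 = 0.00773 %.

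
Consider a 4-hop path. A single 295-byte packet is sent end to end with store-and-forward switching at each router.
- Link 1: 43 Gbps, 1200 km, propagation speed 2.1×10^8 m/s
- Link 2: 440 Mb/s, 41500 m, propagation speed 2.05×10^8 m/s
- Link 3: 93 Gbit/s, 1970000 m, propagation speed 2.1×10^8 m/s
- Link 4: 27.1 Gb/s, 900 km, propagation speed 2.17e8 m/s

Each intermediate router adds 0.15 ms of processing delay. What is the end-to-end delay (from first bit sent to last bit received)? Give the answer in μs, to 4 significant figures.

19900 μs

L = 295 × 8 = 2360 bits.
Transmission delays (L/R per hop): 0.0548837, 5.36364, 0.0253763, 0.0870849 μs; sum = 5.53098 μs.
Propagation delays (d/s per hop): 5714.29, 202.439, 9380.95, 4147.47 μs; sum = 19445.1 μs.
Processing at 3 router(s): 3 × 0.15 ms = 450 μs.
End-to-end = 19900 μs.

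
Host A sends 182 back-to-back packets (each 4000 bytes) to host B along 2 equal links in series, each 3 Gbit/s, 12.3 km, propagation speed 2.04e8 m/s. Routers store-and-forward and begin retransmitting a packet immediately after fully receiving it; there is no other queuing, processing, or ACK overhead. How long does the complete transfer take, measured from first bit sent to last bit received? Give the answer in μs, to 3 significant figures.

2070 μs

Per-hop transmission t_tx = L/R = 32000/3000000000 = 10.6667 μs.
Per-hop propagation t_prop = 12300/204000000 = 60.2941 μs.
Pipeline fill: first packet needs 2·t_tx to clear all hops; remaining 181 packets each add one t_tx.
Total = (2+182-1)·t_tx + 2·t_prop = 183·10.6667 + 2·60.2941 = 2070 μs.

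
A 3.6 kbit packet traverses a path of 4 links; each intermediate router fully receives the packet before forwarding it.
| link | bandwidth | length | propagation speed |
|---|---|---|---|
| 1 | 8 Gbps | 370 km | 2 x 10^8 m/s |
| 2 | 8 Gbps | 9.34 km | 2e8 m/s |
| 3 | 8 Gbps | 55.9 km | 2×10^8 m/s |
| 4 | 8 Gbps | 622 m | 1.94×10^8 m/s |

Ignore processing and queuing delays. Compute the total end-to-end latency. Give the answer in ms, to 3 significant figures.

L = 3600 bits.
Transmission delay per hop = L/R = 3600/8000000000 = 0.00045 ms; 4 hops → 0.0018 ms.
Propagation delays (d/s per hop): 1.85, 0.0467, 0.2795, 0.00320619 ms; sum = 2.17941 ms.
End-to-end = 2.18 ms.

2.18 ms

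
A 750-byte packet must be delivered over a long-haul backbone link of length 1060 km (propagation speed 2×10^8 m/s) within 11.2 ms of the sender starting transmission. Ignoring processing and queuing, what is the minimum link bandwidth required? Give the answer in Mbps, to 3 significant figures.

1.02 Mbps

L = 6000 bits.
Propagation delay = 1060000 / 200000000 = 5.3 ms.
Transmission budget = 11.2 − 5.3 = 5.9 ms.
R ≥ L / t_tx = 6000 bits / 0.0059 s = 1.02 Mbps.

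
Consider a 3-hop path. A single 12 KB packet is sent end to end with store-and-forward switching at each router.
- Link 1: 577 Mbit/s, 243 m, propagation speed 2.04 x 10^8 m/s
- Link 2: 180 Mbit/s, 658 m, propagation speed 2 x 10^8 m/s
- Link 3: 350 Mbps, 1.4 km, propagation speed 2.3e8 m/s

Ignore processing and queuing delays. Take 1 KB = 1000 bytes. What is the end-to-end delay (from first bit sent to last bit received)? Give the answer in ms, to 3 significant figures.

0.985 ms

L = 96000 bits.
Transmission delays (L/R per hop): 0.166378, 0.533333, 0.274286 ms; sum = 0.973997 ms.
Propagation delays (d/s per hop): 0.00119118, 0.00329, 0.00608696 ms; sum = 0.0105681 ms.
End-to-end = 0.985 ms.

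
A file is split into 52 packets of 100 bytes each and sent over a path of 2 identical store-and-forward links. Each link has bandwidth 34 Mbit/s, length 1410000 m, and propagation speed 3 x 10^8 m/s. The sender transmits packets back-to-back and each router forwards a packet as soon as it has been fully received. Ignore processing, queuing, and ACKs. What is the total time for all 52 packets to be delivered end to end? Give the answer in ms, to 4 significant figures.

10.65 ms

Per-hop transmission t_tx = L/R = 800/34000000 = 0.0235294 ms.
Per-hop propagation t_prop = 1410000/300000000 = 4.7 ms.
Pipeline fill: first packet needs 2·t_tx to clear all hops; remaining 51 packets each add one t_tx.
Total = (2+52-1)·t_tx + 2·t_prop = 53·0.0235294 + 2·4.7 = 10.65 ms.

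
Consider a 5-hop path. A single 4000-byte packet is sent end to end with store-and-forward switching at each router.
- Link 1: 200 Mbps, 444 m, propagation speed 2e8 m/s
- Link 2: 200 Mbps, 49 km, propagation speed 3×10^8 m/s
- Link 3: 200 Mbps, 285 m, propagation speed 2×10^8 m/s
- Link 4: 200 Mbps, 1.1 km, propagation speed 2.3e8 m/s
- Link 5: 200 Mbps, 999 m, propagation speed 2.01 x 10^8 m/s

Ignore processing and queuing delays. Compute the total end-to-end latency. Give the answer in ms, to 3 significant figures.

0.977 ms

L = 4000 × 8 = 32000 bits.
Transmission delay per hop = L/R = 32000/200000000 = 0.16 ms; 5 hops → 0.8 ms.
Propagation delays (d/s per hop): 0.00222, 0.163333, 0.001425, 0.00478261, 0.00497015 ms; sum = 0.176731 ms.
End-to-end = 0.977 ms.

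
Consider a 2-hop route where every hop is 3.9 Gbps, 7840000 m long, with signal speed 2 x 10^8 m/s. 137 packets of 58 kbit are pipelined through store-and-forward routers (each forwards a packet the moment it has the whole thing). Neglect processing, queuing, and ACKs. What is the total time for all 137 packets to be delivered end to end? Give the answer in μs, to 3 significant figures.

Per-hop transmission t_tx = L/R = 58000/3900000000 = 14.8718 μs.
Per-hop propagation t_prop = 7840000/200000000 = 39200 μs.
Pipeline fill: first packet needs 2·t_tx to clear all hops; remaining 136 packets each add one t_tx.
Total = (2+137-1)·t_tx + 2·t_prop = 138·14.8718 + 2·39200 = 80500 μs.

80500 μs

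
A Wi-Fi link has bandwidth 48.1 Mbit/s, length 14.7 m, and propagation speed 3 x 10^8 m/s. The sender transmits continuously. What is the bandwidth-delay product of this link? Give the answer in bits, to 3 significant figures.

2.36 bits

Propagation delay = 14.7 / 300000000 = 4.9e-08 s.
BDP = R × t_prop = 48100000 × 4.9e-08 = 2.3569 bits.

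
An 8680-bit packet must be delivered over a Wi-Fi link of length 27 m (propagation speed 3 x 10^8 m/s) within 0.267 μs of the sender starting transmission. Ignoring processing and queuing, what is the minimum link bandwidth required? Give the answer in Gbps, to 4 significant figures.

49.04 Gbps

Propagation delay = 27 / 300000000 = 0.09 μs.
Transmission budget = 0.267 − 0.09 = 0.177 μs.
R ≥ L / t_tx = 8680 bits / 1.77e-07 s = 49.04 Gbps.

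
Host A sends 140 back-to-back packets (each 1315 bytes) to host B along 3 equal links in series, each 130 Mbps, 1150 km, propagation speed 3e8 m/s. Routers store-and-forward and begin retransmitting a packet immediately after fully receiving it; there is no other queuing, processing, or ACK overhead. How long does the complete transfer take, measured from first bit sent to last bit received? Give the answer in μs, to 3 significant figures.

23000 μs

Per-hop transmission t_tx = L/R = 10520/130000000 = 80.9231 μs.
Per-hop propagation t_prop = 1150000/300000000 = 3833.33 μs.
Pipeline fill: first packet needs 3·t_tx to clear all hops; remaining 139 packets each add one t_tx.
Total = (3+140-1)·t_tx + 3·t_prop = 142·80.9231 + 3·3833.33 = 23000 μs.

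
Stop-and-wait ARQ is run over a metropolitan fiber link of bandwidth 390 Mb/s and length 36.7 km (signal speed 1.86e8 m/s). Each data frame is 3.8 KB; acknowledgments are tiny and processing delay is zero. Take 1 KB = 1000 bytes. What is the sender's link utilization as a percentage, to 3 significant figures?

t_tx = L/R = 30400/390000000 = 7.79487e-05 s.
t_prop = 36700/186000000 = 0.000197312 s; RTT = 0.000394624 s.
Cycle = t_tx + RTT = 0.000472572 s.
Utilization = t_tx / cycle = 7.79487e-05/0.000472572 = 16.5 %.

16.5 %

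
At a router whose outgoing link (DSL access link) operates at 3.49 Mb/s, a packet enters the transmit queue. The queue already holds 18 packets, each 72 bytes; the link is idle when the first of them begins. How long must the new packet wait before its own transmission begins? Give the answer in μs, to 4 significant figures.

2971 μs

Each queued packet: L/R = 576/3490000 = 165.043 μs.
18 queued → 2970.77 μs.
Queuing delay = 2971 μs.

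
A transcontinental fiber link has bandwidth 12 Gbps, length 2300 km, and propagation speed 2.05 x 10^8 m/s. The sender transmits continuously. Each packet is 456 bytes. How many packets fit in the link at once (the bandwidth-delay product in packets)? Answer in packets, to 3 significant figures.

36900 packets

Propagation delay = 2300000 / 2.05e+08 = 0.0112195 s.
BDP = R × t_prop = 12000000000 × 0.0112195 = 134634000 bits.
In packets of 3648 bits: 36900 packets.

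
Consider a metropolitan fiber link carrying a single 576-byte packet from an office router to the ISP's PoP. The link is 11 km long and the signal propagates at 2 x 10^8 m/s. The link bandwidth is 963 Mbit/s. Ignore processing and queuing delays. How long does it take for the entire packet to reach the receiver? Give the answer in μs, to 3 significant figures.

59.8 μs

L = 576 × 8 = 4608 bits.
Transmission delay = L/R = 4608 / 963000000 = 4.78505 μs.
Propagation delay = d/s = 11000 m / 200000000 m/s = 55 μs.
Total = 59.8 μs.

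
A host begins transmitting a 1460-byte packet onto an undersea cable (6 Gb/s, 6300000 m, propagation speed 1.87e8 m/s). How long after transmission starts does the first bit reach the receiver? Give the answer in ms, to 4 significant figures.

33.69 ms

First bit experiences only propagation delay: d/s = 6300000/187000000 = 33.69 ms.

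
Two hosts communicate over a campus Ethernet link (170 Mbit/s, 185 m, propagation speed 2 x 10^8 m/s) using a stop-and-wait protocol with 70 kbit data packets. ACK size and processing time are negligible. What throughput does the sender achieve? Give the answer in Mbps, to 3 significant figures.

169 Mbps

t_tx = L/R = 70000/170000000 = 0.000411765 s.
t_prop = 185/200000000 = 9.25e-07 s; RTT = 1.85e-06 s.
Cycle = t_tx + RTT = 0.000413615 s.
Throughput = L / cycle = 70000 / 0.000413615 = 169 Mbps.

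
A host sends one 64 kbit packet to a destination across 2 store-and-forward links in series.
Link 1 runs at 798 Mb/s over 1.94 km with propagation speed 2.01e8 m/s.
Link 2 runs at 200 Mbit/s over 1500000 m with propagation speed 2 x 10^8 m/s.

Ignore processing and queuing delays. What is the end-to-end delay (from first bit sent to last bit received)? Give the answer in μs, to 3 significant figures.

7910 μs

L = 64000 bits.
Transmission delays (L/R per hop): 80.2005, 320 μs; sum = 400.201 μs.
Propagation delays (d/s per hop): 9.65174, 7500 μs; sum = 7509.65 μs.
End-to-end = 7910 μs.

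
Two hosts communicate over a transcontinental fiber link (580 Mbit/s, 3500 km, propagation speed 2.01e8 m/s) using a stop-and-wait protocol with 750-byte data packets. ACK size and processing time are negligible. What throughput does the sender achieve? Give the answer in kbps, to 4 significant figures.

172.2 kbps

t_tx = L/R = 6000/580000000 = 1.03448e-05 s.
t_prop = 3500000/2.01e+08 = 0.0174129 s; RTT = 0.0348259 s.
Cycle = t_tx + RTT = 0.0348362 s.
Throughput = L / cycle = 6000 / 0.0348362 = 172.2 kbps.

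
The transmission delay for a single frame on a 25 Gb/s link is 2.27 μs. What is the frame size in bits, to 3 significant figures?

L = R × t_tx = 25000000000 b/s × 2.27e-06 s = 56750 bits.

56800 bits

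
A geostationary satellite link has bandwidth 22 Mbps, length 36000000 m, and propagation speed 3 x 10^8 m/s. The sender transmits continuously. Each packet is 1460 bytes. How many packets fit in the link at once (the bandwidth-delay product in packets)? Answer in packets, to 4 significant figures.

Propagation delay = 36000000 / 300000000 = 0.12 s.
BDP = R × t_prop = 22000000 × 0.12 = 2640000 bits.
In packets of 11680 bits: 226.0 packets.

226.0 packets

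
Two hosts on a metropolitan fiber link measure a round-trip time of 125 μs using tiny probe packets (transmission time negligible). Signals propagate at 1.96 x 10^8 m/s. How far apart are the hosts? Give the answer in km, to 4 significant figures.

12.25 km

One-way propagation = RTT/2 = 62.5 μs.
d = s × t = 196000000 × 6.25e-05 = 12.25 km.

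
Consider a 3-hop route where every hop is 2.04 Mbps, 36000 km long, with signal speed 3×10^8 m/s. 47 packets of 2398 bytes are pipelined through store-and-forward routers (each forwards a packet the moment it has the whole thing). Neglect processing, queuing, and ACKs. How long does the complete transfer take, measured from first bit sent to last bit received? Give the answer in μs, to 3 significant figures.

821000 μs

Per-hop transmission t_tx = L/R = 19184/2040000 = 9403.92 μs.
Per-hop propagation t_prop = 36000000/300000000 = 120000 μs.
Pipeline fill: first packet needs 3·t_tx to clear all hops; remaining 46 packets each add one t_tx.
Total = (3+47-1)·t_tx + 3·t_prop = 49·9403.92 + 3·120000 = 821000 μs.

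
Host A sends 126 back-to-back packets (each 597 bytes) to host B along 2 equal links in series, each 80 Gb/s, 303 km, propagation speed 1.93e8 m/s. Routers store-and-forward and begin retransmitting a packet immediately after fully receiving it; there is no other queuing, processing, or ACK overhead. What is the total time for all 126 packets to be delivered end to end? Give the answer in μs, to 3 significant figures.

3150 μs

Per-hop transmission t_tx = L/R = 4776/80000000000 = 0.0597 μs.
Per-hop propagation t_prop = 303000/193000000 = 1569.95 μs.
Pipeline fill: first packet needs 2·t_tx to clear all hops; remaining 125 packets each add one t_tx.
Total = (2+126-1)·t_tx + 2·t_prop = 127·0.0597 + 2·1569.95 = 3150 μs.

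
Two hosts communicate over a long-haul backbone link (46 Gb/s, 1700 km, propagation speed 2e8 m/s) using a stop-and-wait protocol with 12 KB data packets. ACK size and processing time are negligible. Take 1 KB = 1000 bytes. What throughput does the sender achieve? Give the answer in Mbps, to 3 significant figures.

5.65 Mbps

t_tx = L/R = 96000/46000000000 = 2.08696e-06 s.
t_prop = 1700000/200000000 = 0.0085 s; RTT = 0.017 s.
Cycle = t_tx + RTT = 0.0170021 s.
Throughput = L / cycle = 96000 / 0.0170021 = 5.65 Mbps.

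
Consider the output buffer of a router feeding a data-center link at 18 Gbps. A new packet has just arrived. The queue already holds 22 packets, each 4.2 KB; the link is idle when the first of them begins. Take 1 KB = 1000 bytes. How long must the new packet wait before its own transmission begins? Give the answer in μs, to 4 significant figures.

41.07 μs

Each queued packet: L/R = 33600/18000000000 = 1.86667 μs.
22 queued → 41.0667 μs.
Queuing delay = 41.07 μs.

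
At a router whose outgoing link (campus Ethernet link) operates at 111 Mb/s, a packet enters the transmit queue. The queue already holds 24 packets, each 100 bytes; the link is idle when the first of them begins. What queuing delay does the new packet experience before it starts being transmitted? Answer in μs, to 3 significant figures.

Each queued packet: L/R = 800/111000000 = 7.20721 μs.
24 queued → 172.973 μs.
Queuing delay = 173 μs.

173 μs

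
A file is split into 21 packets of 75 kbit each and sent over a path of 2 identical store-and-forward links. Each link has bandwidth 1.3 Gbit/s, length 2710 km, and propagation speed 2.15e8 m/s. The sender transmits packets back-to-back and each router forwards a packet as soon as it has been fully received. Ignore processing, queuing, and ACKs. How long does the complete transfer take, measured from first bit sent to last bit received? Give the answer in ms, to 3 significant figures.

26.5 ms

Per-hop transmission t_tx = L/R = 75000/1300000000 = 0.0576923 ms.
Per-hop propagation t_prop = 2710000/215000000 = 12.6047 ms.
Pipeline fill: first packet needs 2·t_tx to clear all hops; remaining 20 packets each add one t_tx.
Total = (2+21-1)·t_tx + 2·t_prop = 22·0.0576923 + 2·12.6047 = 26.5 ms.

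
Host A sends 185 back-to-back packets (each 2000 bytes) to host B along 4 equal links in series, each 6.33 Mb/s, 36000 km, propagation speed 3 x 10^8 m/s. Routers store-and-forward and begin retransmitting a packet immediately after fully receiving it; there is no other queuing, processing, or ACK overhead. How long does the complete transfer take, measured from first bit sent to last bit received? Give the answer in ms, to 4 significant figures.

Per-hop transmission t_tx = L/R = 16000/6330000 = 2.52765 ms.
Per-hop propagation t_prop = 36000000/300000000 = 120 ms.
Pipeline fill: first packet needs 4·t_tx to clear all hops; remaining 184 packets each add one t_tx.
Total = (4+185-1)·t_tx + 4·t_prop = 188·2.52765 + 4·120 = 955.2 ms.

955.2 ms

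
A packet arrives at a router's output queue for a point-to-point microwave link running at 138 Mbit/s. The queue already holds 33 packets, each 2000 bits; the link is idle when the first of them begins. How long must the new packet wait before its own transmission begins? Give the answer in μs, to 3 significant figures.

Each queued packet: L/R = 2000/138000000 = 14.4928 μs.
33 queued → 478.261 μs.
Queuing delay = 478 μs.

478 μs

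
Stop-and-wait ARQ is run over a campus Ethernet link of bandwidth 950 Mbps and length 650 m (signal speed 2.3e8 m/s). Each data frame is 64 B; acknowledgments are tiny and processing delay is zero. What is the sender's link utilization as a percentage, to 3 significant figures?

8.71 %

t_tx = L/R = 512/950000000 = 5.38947e-07 s.
t_prop = 650/2.3e+08 = 2.82609e-06 s; RTT = 5.65217e-06 s.
Cycle = t_tx + RTT = 6.19112e-06 s.
Utilization = t_tx / cycle = 5.38947e-07/6.19112e-06 = 8.71 %.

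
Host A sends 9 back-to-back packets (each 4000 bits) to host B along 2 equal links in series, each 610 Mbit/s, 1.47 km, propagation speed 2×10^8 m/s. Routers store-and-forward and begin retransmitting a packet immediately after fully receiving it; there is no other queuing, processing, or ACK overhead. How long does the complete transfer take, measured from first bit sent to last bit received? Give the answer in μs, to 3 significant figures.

Per-hop transmission t_tx = L/R = 4000/610000000 = 6.55738 μs.
Per-hop propagation t_prop = 1470/200000000 = 7.35 μs.
Pipeline fill: first packet needs 2·t_tx to clear all hops; remaining 8 packets each add one t_tx.
Total = (2+9-1)·t_tx + 2·t_prop = 10·6.55738 + 2·7.35 = 80.3 μs.

80.3 μs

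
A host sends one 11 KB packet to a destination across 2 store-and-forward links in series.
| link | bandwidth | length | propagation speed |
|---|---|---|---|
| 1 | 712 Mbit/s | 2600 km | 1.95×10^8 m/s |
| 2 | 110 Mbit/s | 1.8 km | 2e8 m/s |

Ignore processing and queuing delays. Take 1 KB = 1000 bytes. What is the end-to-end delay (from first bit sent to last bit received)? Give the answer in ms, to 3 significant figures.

14.3 ms

L = 88000 bits.
Transmission delays (L/R per hop): 0.123596, 0.8 ms; sum = 0.923596 ms.
Propagation delays (d/s per hop): 13.3333, 0.009 ms; sum = 13.3423 ms.
End-to-end = 14.3 ms.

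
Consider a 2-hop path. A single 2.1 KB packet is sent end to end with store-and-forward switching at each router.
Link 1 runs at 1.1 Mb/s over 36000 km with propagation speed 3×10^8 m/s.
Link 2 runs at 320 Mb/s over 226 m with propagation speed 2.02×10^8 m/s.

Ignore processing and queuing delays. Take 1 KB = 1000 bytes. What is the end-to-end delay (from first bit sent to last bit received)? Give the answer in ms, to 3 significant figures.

135 ms

L = 16800 bits.
Transmission delays (L/R per hop): 15.2727, 0.0525 ms; sum = 15.3252 ms.
Propagation delays (d/s per hop): 120, 0.00111881 ms; sum = 120.001 ms.
End-to-end = 135 ms.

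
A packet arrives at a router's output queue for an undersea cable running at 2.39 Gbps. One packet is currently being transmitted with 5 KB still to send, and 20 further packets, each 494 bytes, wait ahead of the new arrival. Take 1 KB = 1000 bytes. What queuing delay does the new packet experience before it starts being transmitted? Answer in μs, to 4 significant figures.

49.81 μs

Each queued packet: L/R = 3952/2390000000 = 1.65356 μs.
20 queued → 33.0711 μs.
Plus remaining 40000 bits of current packet: 16.7364 μs.
Queuing delay = 49.81 μs.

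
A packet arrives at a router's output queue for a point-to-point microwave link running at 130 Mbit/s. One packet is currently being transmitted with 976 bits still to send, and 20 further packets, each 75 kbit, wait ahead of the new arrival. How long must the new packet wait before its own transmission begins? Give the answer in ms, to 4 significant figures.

Each queued packet: L/R = 75000/130000000 = 0.576923 ms.
20 queued → 11.5385 ms.
Plus remaining 976 bits of current packet: 0.00750769 ms.
Queuing delay = 11.55 ms.

11.55 ms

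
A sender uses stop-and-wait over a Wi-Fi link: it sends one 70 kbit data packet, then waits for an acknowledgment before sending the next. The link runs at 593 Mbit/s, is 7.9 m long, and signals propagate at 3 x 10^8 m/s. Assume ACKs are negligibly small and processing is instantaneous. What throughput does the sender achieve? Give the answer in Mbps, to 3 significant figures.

t_tx = L/R = 70000/593000000 = 0.000118044 s.
t_prop = 7.9/300000000 = 2.63333e-08 s; RTT = 5.26667e-08 s.
Cycle = t_tx + RTT = 0.000118097 s.
Throughput = L / cycle = 70000 / 0.000118097 = 593 Mbps.

593 Mbps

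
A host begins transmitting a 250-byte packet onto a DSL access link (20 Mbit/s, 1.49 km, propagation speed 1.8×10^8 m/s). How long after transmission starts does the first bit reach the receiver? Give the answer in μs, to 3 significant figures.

8.28 μs

First bit experiences only propagation delay: d/s = 1490/180000000 = 8.28 μs.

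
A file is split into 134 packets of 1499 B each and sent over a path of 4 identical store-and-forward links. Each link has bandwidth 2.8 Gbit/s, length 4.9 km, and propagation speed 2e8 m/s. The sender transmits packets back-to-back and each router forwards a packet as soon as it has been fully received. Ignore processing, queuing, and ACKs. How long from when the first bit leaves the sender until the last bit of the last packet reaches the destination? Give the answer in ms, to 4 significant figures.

Per-hop transmission t_tx = L/R = 11992/2800000000 = 0.00428286 ms.
Per-hop propagation t_prop = 4900/200000000 = 0.0245 ms.
Pipeline fill: first packet needs 4·t_tx to clear all hops; remaining 133 packets each add one t_tx.
Total = (4+134-1)·t_tx + 4·t_prop = 137·0.00428286 + 4·0.0245 = 0.6848 ms.

0.6848 ms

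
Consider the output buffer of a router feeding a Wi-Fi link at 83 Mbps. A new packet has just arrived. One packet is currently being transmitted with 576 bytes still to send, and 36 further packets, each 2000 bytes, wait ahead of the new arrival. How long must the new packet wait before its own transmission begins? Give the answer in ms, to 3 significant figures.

7.00 ms

Each queued packet: L/R = 16000/83000000 = 0.192771 ms.
36 queued → 6.93976 ms.
Plus remaining 4608 bits of current packet: 0.0555181 ms.
Queuing delay = 7.00 ms.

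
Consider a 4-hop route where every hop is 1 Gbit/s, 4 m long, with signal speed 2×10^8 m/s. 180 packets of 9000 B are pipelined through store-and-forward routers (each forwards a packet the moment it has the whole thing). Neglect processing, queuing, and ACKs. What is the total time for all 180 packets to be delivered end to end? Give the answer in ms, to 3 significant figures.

13.2 ms

Per-hop transmission t_tx = L/R = 72000/1000000000 = 0.072 ms.
Per-hop propagation t_prop = 4/200000000 = 2e-05 ms.
Pipeline fill: first packet needs 4·t_tx to clear all hops; remaining 179 packets each add one t_tx.
Total = (4+180-1)·t_tx + 4·t_prop = 183·0.072 + 4·2e-05 = 13.2 ms.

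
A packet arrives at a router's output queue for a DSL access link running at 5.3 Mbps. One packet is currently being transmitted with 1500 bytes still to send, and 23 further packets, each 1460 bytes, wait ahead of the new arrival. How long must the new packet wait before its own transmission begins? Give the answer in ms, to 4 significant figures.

Each queued packet: L/R = 11680/5300000 = 2.20377 ms.
23 queued → 50.6868 ms.
Plus remaining 12000 bits of current packet: 2.26415 ms.
Queuing delay = 52.95 ms.

52.95 ms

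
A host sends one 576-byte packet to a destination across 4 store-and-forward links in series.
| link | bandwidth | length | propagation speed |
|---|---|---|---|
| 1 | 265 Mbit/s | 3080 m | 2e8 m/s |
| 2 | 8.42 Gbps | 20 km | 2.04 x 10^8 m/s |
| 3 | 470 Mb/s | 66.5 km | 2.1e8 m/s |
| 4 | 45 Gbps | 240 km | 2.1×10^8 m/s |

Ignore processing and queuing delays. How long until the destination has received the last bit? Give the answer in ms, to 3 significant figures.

1.60 ms

L = 576 × 8 = 4608 bits.
Transmission delays (L/R per hop): 0.0173887, 0.000547268, 0.00980426, 0.0001024 ms; sum = 0.0278426 ms.
Propagation delays (d/s per hop): 0.0154, 0.0980392, 0.316667, 1.14286 ms; sum = 1.57296 ms.
End-to-end = 1.60 ms.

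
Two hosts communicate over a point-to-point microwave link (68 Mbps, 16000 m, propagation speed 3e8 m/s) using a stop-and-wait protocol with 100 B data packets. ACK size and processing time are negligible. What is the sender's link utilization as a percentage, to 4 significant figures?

t_tx = L/R = 800/68000000 = 1.17647e-05 s.
t_prop = 16000/300000000 = 5.33333e-05 s; RTT = 0.000106667 s.
Cycle = t_tx + RTT = 0.000118431 s.
Utilization = t_tx / cycle = 1.17647e-05/0.000118431 = 9.934 %.

9.934 %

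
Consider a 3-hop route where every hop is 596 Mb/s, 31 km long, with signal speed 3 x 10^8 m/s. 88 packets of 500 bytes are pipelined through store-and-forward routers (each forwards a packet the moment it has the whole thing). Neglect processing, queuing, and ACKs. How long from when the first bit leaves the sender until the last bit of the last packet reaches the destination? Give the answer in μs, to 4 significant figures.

Per-hop transmission t_tx = L/R = 4000/596000000 = 6.71141 μs.
Per-hop propagation t_prop = 31000/300000000 = 103.333 μs.
Pipeline fill: first packet needs 3·t_tx to clear all hops; remaining 87 packets each add one t_tx.
Total = (3+88-1)·t_tx + 3·t_prop = 90·6.71141 + 3·103.333 = 914.0 μs.

914.0 μs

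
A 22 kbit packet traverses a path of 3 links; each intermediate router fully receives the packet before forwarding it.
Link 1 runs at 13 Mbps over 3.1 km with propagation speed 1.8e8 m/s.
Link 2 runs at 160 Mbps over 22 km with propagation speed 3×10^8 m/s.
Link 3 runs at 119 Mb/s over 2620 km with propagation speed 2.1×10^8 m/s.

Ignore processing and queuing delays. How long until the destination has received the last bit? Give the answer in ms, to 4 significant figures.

L = 22000 bits.
Transmission delays (L/R per hop): 1.69231, 0.1375, 0.184874 ms; sum = 2.01468 ms.
Propagation delays (d/s per hop): 0.0172222, 0.0733333, 12.4762 ms; sum = 12.5667 ms.
End-to-end = 14.58 ms.

14.58 ms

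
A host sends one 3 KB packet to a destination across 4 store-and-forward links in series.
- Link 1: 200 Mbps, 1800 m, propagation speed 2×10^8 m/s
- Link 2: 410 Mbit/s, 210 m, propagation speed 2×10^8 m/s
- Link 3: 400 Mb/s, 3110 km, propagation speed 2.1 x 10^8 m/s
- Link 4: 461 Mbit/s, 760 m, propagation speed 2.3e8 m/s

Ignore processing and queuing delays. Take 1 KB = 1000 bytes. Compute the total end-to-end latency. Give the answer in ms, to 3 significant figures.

15.1 ms

L = 24000 bits.
Transmission delays (L/R per hop): 0.12, 0.0585366, 0.06, 0.0520607 ms; sum = 0.290597 ms.
Propagation delays (d/s per hop): 0.009, 0.00105, 14.8095, 0.00330435 ms; sum = 14.8229 ms.
End-to-end = 15.1 ms.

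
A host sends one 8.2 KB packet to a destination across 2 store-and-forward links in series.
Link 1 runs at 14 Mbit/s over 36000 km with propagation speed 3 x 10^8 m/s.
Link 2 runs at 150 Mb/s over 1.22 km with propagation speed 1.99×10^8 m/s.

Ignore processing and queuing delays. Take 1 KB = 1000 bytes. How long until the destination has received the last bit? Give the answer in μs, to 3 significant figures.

L = 65600 bits.
Transmission delays (L/R per hop): 4685.71, 437.333 μs; sum = 5123.05 μs.
Propagation delays (d/s per hop): 120000, 6.13065 μs; sum = 120006 μs.
End-to-end = 125000 μs.

125000 μs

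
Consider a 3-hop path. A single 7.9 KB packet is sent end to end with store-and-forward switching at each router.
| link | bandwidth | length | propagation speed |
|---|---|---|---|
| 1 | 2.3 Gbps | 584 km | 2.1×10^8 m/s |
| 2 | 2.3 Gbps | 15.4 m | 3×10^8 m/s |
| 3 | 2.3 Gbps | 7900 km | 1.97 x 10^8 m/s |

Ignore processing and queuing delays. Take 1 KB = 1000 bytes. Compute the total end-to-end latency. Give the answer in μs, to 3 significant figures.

43000 μs

L = 63200 bits.
Transmission delay per hop = L/R = 63200/2300000000 = 27.4783 μs; 3 hops → 82.4348 μs.
Propagation delays (d/s per hop): 2780.95, 0.0513333, 40101.5 μs; sum = 42882.5 μs.
End-to-end = 43000 μs.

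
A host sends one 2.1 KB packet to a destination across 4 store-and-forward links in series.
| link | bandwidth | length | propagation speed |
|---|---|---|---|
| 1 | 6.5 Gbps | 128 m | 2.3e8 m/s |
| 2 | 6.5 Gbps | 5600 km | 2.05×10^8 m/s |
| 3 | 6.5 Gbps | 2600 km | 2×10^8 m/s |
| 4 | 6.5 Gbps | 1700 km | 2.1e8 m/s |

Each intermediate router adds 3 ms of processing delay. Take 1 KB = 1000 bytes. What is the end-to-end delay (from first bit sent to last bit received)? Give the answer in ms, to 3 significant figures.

57.4 ms

L = 16800 bits.
Transmission delay per hop = L/R = 16800/6500000000 = 0.00258462 ms; 4 hops → 0.0103385 ms.
Propagation delays (d/s per hop): 0.000556522, 27.3171, 13, 8.09524 ms; sum = 48.4129 ms.
Processing at 3 router(s): 3 × 3 ms = 9 ms.
End-to-end = 57.4 ms.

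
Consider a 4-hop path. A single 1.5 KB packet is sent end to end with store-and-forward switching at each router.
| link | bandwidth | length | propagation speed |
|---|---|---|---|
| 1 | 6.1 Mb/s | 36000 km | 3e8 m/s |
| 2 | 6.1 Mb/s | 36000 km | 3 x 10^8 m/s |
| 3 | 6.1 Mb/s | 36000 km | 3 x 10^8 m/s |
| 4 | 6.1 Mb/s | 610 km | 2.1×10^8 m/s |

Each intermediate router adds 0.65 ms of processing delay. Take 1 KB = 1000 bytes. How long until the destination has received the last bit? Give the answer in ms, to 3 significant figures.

L = 12000 bits.
Transmission delay per hop = L/R = 12000/6100000 = 1.96721 ms; 4 hops → 7.86885 ms.
Propagation delays (d/s per hop): 120, 120, 120, 2.90476 ms; sum = 362.905 ms.
Processing at 3 router(s): 3 × 0.65 ms = 1.95 ms.
End-to-end = 373 ms.

373 ms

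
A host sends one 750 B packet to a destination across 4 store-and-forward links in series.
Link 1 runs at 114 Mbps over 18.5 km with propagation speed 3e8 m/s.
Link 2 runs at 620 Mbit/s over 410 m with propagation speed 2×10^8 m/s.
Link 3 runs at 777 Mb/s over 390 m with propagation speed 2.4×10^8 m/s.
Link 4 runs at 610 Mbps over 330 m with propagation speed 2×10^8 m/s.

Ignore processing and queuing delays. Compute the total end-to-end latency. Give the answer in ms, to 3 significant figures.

L = 750 × 8 = 6000 bits.
Transmission delays (L/R per hop): 0.0526316, 0.00967742, 0.00772201, 0.00983607 ms; sum = 0.0798671 ms.
Propagation delays (d/s per hop): 0.0616667, 0.00205, 0.001625, 0.00165 ms; sum = 0.0669917 ms.
End-to-end = 0.147 ms.

0.147 ms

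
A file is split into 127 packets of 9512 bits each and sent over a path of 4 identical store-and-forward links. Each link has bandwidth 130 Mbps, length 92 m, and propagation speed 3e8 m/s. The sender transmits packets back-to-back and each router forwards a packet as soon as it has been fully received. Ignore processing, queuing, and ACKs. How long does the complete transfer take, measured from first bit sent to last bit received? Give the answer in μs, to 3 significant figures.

9510 μs

Per-hop transmission t_tx = L/R = 9512/130000000 = 73.1692 μs.
Per-hop propagation t_prop = 92/300000000 = 0.306667 μs.
Pipeline fill: first packet needs 4·t_tx to clear all hops; remaining 126 packets each add one t_tx.
Total = (4+127-1)·t_tx + 4·t_prop = 130·73.1692 + 4·0.306667 = 9510 μs.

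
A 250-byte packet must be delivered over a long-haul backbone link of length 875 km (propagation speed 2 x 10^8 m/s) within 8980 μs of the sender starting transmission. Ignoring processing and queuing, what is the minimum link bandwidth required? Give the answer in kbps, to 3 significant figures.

434 kbps

L = 2000 bits.
Propagation delay = 875000 / 200000000 = 4375 μs.
Transmission budget = 8980 − 4375 = 4605 μs.
R ≥ L / t_tx = 2000 bits / 0.004605 s = 434 kbps.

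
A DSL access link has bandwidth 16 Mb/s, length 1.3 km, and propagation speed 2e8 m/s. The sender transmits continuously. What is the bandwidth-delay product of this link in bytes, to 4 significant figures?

Propagation delay = 1300 / 200000000 = 6.5e-06 s.
BDP = R × t_prop = 16000000 × 6.5e-06 = 104 bits.
In bytes: 104/8 = 13.00 bytes.

13.00 bytes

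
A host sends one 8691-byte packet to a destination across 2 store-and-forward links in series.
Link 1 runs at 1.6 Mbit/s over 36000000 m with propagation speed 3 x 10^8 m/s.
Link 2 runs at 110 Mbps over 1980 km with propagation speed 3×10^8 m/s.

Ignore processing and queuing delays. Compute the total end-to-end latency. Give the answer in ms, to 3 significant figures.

L = 8691 × 8 = 69528 bits.
Transmission delays (L/R per hop): 43.455, 0.632073 ms; sum = 44.0871 ms.
Propagation delays (d/s per hop): 120, 6.6 ms; sum = 126.6 ms.
End-to-end = 171 ms.

171 ms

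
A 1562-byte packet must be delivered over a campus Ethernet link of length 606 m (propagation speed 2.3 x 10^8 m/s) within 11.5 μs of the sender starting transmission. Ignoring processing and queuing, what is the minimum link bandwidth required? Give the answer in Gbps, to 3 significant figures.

1.41 Gbps

L = 12496 bits.
Propagation delay = 606 / 2.3e+08 = 2.63478 μs.
Transmission budget = 11.5 − 2.63478 = 8.86522 μs.
R ≥ L / t_tx = 12496 bits / 8.86522e-06 s = 1.41 Gbps.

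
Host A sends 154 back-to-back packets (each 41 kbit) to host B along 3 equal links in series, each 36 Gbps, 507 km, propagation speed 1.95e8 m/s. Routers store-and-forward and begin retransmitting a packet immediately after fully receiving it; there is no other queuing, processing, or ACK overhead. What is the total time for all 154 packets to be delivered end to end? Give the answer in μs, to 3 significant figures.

7980 μs

Per-hop transmission t_tx = L/R = 41000/36000000000 = 1.13889 μs.
Per-hop propagation t_prop = 507000/195000000 = 2600 μs.
Pipeline fill: first packet needs 3·t_tx to clear all hops; remaining 153 packets each add one t_tx.
Total = (3+154-1)·t_tx + 3·t_prop = 156·1.13889 + 3·2600 = 7980 μs.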